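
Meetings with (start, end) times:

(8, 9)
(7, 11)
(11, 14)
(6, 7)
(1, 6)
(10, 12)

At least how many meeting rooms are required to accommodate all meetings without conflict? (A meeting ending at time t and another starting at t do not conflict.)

The answer is the maximum number of intervals overlapping at any instant.
Events (time:±→running): 1:+→1 6:-→0 6:+→1 7:-→0 7:+→1 8:+→2 … peak 2.

2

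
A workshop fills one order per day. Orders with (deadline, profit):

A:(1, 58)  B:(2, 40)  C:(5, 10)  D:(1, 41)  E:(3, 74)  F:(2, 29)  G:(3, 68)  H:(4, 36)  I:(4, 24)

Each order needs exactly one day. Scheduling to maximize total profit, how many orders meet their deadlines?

5

Take jobs in profit order; each goes to the latest open slot no later than its deadline.
By profit: E(d3,74), G(d3,68), A(d1,58), D(d1,41), B(d2,40), H(d4,36), F(d2,29), I(d4,24), C(d5,10)
E→slot 3; G→slot 2; A→slot 1; D skipped; B skipped; H→slot 4; F skipped; I skipped; C→slot 5.
5 of 9 scheduled.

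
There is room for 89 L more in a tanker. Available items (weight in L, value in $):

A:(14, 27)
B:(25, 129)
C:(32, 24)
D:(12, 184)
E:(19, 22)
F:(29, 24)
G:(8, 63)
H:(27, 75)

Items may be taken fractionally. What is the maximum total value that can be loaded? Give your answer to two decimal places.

481.47

Greedy by value/weight ratio, highest first.
Order: D (184/12=15.33) > G (63/8=7.88) > B (129/25=5.16) > H (75/27=2.78) > A (27/14=1.93) > E (22/19=1.16) > F (24/29=0.83) > C (24/32=0.75)
Fill: take D (12 @ 184) → take G (8 @ 63) → take B (25 @ 129) → take H (27 @ 75) → take A (14 @ 27) → take 3/19 of E → 3.47; 89/89 used.
Total value = 481.47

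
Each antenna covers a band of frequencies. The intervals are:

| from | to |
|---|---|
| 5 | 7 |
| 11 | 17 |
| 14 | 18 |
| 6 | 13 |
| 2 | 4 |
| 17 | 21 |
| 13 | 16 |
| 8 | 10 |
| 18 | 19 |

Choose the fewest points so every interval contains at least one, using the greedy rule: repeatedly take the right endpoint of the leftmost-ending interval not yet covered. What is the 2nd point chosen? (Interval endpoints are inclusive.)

Process intervals by earliest right end; each time one isn't hit yet, stab at its right endpoint.
By right end: [2,4]  [5,7]  [8,10]  [6,13]  [13,16]  [11,17]  [14,18]  [18,19]  [17,21]
[2,4] uncovered → point at 4; [5,7] uncovered → point at 7; [8,10] uncovered → point at 10; [13,16] uncovered → point at 16; [18,19] uncovered → point at 19.
Points: 4, 7, 10, 16, 19 (5 total).

7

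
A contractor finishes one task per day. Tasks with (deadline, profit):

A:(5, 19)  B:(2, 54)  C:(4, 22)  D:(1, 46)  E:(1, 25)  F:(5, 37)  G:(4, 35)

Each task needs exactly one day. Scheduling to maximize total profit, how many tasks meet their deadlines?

5

Take jobs in profit order; each goes to the latest open slot no later than its deadline.
By profit: B(d2,54), D(d1,46), F(d5,37), G(d4,35), E(d1,25), C(d4,22), A(d5,19)
B→slot 2; D→slot 1; F→slot 5; G→slot 4; E skipped; C→slot 3; A skipped.
5 of 7 scheduled.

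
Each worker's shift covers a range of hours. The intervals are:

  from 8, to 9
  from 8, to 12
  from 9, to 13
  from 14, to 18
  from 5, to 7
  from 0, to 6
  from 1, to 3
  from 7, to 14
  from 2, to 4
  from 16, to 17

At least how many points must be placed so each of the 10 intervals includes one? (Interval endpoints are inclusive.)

4

Sort by right endpoint; whenever an interval is uncovered, place a point at its right end.
By right end: [1,3]  [2,4]  [0,6]  [5,7]  [8,9]  [8,12]  [9,13]  [7,14]  [16,17]  [14,18]
[1,3] uncovered → point at 3; [5,7] uncovered → point at 7; [8,9] uncovered → point at 9; [16,17] uncovered → point at 17.
Points: 3, 7, 9, 17 (4 total).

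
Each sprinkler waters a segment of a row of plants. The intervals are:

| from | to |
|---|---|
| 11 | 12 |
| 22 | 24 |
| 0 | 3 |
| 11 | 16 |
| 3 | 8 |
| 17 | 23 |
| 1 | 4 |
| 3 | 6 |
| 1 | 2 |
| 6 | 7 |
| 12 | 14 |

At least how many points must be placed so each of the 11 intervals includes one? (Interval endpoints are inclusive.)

4

Process intervals by earliest right end; each time one isn't hit yet, stab at its right endpoint.
By right end: [1,2]  [0,3]  [1,4]  [3,6]  [6,7]  [3,8]  [11,12]  [12,14]  [11,16]  [17,23]  [22,24]
[1,2] uncovered → point at 2; [3,6] uncovered → point at 6; [11,12] uncovered → point at 12; [17,23] uncovered → point at 23.
Points: 2, 6, 12, 23 (4 total).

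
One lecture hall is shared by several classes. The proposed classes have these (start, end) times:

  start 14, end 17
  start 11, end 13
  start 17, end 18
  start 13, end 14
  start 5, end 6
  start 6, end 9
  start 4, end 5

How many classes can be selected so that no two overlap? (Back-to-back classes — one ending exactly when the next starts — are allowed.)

Sorted by end: (4,5)  (5,6)  (6,9)  (11,13)  (13,14)  (14,17)  (17,18)
take (4,5); take (5,6); take (6,9); take (11,13); take (13,14); take (14,17); take (17,18).
Selected 7 classes.

7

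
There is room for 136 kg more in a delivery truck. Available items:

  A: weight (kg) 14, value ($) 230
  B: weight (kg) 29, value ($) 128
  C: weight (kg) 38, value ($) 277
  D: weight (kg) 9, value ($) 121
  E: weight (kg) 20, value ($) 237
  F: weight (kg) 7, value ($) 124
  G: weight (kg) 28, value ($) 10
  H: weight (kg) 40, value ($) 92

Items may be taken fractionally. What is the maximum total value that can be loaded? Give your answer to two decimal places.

1160.70

Ratios (sorted): F 17.71, A 16.43, D 13.44, E 11.85, C 7.29, B 4.41, H 2.30, G 0.36
take F (7 @ 124); take A (14 @ 230); take D (9 @ 121); take E (20 @ 237); take C (38 @ 277); take B (29 @ 128); take 19/40 of H → 43.70. Capacity used 136/136.
Total value = 1160.70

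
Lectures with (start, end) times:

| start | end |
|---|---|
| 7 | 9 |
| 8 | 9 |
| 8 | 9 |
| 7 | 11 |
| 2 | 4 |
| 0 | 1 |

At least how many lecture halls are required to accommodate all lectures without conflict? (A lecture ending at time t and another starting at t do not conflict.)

Events (time:±→running): 0:+→1 1:-→0 2:+→1 4:-→0 7:+→1 7:+→2 8:+→3 8:+→4 … peak 4.

4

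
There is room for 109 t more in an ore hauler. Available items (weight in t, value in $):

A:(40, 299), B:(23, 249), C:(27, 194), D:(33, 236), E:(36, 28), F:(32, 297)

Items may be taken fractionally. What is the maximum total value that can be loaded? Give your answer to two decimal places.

Ratios (sorted): B 10.83, F 9.28, A 7.47, C 7.19, D 7.15, E 0.78
take B (23 @ 249); take F (32 @ 297); take A (40 @ 299); take 14/27 of C → 100.59. Capacity used 109/109.
Total value = 945.59

945.59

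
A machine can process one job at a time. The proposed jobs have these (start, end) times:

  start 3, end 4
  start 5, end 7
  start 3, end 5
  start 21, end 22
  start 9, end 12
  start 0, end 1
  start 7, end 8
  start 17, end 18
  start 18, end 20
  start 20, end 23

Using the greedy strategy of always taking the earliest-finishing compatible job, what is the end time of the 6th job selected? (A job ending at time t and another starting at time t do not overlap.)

Sort by end time and greedily take each interval whose start is ≥ the last chosen end.
By end time: (0,1), (3,4), (3,5), (5,7), (7,8), (9,12), (17,18), (18,20), (21,22), (20,23).
Pick (0,1); next start ≥ 1 → (3,4); next start ≥ 4 → (5,7); next start ≥ 7 → (7,8); next start ≥ 8 → (9,12); next start ≥ 12 → (17,18); next start ≥ 18 → (18,20); next start ≥ 20 → (21,22).
Selected: (0,1) (3,4) (5,7) (7,8) (9,12) (17,18) (18,20) (21,22)

18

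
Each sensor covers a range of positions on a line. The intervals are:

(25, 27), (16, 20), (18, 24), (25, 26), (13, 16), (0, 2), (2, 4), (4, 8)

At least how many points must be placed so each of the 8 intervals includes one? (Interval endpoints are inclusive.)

Process intervals by earliest right end; each time one isn't hit yet, stab at its right endpoint.
By right end: [0,2]  [2,4]  [4,8]  [13,16]  [16,20]  [18,24]  [25,26]  [25,27]
[0,2] uncovered → point at 2; [4,8] uncovered → point at 8; [13,16] uncovered → point at 16; [18,24] uncovered → point at 24; [25,26] uncovered → point at 26.
Points: 2, 8, 16, 24, 26 (5 total).

5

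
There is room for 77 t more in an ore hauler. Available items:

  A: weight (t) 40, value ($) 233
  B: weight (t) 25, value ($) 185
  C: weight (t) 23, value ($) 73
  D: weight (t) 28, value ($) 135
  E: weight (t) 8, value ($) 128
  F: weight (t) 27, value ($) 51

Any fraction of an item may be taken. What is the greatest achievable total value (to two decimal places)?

Order: E (128/8=16.00) > B (185/25=7.40) > A (233/40=5.83) > D (135/28=4.82) > C (73/23=3.17) > F (51/27=1.89)
Fill: take E (8 @ 128) → take B (25 @ 185) → take A (40 @ 233) → take 4/28 of D → 19.29; 77/77 used.
Total value = 565.29

565.29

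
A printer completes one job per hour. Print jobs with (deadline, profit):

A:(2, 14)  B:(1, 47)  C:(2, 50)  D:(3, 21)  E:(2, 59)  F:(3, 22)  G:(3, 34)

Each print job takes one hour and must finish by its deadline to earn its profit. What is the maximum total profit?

143

Take jobs in profit order; each goes to the latest open slot no later than its deadline.
By profit: E(d2,59), C(d2,50), B(d1,47), G(d3,34), F(d3,22), D(d3,21), A(d2,14)
E→slot 2; C→slot 1; B skipped; G→slot 3; F skipped; D skipped; A skipped.
Profit = 50 + 59 + 34 = 143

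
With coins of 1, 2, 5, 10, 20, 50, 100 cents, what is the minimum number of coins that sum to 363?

7

Greedy: take as many of the largest coin as possible, then repeat with the remainder.
363 = 3×100 + 1×50 + 1×10 + 1×2 + 1×1
Total coins = 3 + 1 + 1 + 1 + 1 = 7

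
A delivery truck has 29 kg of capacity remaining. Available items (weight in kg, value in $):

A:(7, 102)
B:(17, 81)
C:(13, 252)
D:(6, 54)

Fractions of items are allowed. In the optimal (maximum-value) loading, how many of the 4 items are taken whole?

3

Greedy by value/weight ratio, highest first.
Order: C (252/13=19.38) > A (102/7=14.57) > D (54/6=9.00) > B (81/17=4.76)
Fill: take C (13 @ 252) → take A (7 @ 102) → take D (6 @ 54) → take 3/17 of B → 14.29; 29/29 used.
3 item(s) taken whole; one partial (take 3/17 of B).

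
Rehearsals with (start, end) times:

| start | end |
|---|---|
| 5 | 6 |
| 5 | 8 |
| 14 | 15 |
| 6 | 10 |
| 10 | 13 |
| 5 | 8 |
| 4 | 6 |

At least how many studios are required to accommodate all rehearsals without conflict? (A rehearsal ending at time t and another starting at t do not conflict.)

4

Events (time:±→running): 4:+→1 5:+→2 5:+→3 5:+→4 … peak 4.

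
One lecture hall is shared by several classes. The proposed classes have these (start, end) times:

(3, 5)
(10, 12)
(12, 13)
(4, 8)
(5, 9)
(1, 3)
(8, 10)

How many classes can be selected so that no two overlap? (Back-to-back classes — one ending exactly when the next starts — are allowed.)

5

Greedy by earliest finish: after sorting by end time, pick each interval compatible with the last pick.
By end time: (1,3), (3,5), (4,8), (5,9), (8,10), (10,12), (12,13).
Pick (1,3); next start ≥ 3 → (3,5); next start ≥ 5 → (5,9); next start ≥ 9 → (10,12); next start ≥ 12 → (12,13).
Selected 5 classes.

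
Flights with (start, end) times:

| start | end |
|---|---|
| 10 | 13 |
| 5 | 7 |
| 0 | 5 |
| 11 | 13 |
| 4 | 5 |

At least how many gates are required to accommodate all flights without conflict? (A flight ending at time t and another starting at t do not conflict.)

2

The answer is the maximum number of intervals overlapping at any instant.
Events (time:±→running): 0:+→1 4:+→2 … peak 2.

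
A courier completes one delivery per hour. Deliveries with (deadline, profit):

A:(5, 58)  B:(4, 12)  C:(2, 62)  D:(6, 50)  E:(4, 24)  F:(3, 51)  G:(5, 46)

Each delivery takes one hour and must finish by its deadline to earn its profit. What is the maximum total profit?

291

Take jobs in profit order; each goes to the latest open slot no later than its deadline.
By profit: C(d2,62), A(d5,58), F(d3,51), D(d6,50), G(d5,46), E(d4,24), B(d4,12)
C→slot 2; A→slot 5; F→slot 3; D→slot 6; G→slot 4; E→slot 1; B skipped.
Profit = 24 + 62 + 51 + 46 + 58 + 50 = 291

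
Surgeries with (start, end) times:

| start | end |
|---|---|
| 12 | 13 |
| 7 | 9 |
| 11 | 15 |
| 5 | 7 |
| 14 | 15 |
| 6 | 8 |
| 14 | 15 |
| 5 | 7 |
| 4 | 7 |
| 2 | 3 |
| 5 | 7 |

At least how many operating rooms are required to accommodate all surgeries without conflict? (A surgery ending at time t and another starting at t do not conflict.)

The answer is the maximum number of intervals overlapping at any instant.
Events (time:±→running): 2:+→1 3:-→0 4:+→1 5:+→2 5:+→3 5:+→4 6:+→5 … peak 5.

5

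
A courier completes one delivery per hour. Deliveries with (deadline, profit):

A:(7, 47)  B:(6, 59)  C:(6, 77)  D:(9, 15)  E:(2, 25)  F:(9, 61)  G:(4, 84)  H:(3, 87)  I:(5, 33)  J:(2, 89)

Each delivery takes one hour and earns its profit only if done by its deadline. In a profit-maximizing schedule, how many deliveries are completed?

Profit order: J=89 H=87 G=84 C=77 F=61 B=59 A=47 I=33 E=25 D=15
Assign: J→slot 2, H→slot 3, G→slot 4, C→slot 6, F→slot 9, B→slot 5, A→slot 7, I→slot 1, E skipped, D→slot 8.
Slots: [1:I] [2:J] [3:H] [4:G] [5:B] [6:C] [7:A] [8:D] [9:F]
9 of 10 scheduled.

9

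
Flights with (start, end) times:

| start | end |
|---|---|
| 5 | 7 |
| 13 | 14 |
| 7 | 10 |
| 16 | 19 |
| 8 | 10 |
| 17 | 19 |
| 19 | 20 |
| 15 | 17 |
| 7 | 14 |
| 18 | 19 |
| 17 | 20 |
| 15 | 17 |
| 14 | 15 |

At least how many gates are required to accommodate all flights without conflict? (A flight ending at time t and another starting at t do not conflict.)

4

The answer is the maximum number of intervals overlapping at any instant.
Events (time:±→running): 5:+→1 7:-→0 7:+→1 7:+→2 8:+→3 10:-→2 10:-→1 13:+→2 14:-→1 14:-→0 14:+→1 15:-→0 15:+→1 15:+→2 16:+→3 17:-→2 17:-→1 17:+→2 17:+→3 18:+→4 … peak 4.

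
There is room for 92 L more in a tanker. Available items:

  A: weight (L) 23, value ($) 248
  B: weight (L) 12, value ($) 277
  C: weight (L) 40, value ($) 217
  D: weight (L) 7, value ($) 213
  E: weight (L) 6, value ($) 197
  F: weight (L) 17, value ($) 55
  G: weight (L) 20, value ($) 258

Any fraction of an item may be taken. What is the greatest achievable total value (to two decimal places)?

1323.20

Greedy by value/weight ratio, highest first.
Order: E (197/6=32.83) > D (213/7=30.43) > B (277/12=23.08) > G (258/20=12.90) > A (248/23=10.78) > C (217/40=5.42) > F (55/17=3.24)
Fill: take E (6 @ 197) → take D (7 @ 213) → take B (12 @ 277) → take G (20 @ 258) → take A (23 @ 248) → take 24/40 of C → 130.20; 92/92 used.
Total value = 1323.20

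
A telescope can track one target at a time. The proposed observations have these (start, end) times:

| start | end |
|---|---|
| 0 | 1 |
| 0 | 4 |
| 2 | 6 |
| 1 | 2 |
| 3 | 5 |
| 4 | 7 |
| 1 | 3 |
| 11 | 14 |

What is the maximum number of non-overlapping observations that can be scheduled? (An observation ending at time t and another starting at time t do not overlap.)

4

Order by finish time; keep every interval that doesn't clash with the previous kept one.
By end time: (0,1), (1,2), (1,3), (0,4), (3,5), (2,6), (4,7), (11,14).
Pick (0,1); next start ≥ 1 → (1,2); next start ≥ 2 → (3,5); next start ≥ 5 → (11,14).
Selected 4 observations.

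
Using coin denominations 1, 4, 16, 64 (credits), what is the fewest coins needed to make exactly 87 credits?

87 = 1×64 + 1×16 + 1×4 + 3×1
Total coins = 1 + 1 + 1 + 3 = 6

6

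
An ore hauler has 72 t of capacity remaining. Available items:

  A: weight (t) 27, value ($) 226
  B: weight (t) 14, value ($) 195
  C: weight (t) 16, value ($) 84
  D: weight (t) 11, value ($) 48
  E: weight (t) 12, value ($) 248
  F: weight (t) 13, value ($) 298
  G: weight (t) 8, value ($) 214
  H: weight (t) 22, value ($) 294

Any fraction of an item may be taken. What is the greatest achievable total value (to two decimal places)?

1274.11

Ratios (sorted): G 26.75, F 22.92, E 20.67, B 13.93, H 13.36, A 8.37, C 5.25, D 4.36
take G (8 @ 214); take F (13 @ 298); take E (12 @ 248); take B (14 @ 195); take H (22 @ 294); take 3/27 of A → 25.11. Capacity used 72/72.
Total value = 1274.11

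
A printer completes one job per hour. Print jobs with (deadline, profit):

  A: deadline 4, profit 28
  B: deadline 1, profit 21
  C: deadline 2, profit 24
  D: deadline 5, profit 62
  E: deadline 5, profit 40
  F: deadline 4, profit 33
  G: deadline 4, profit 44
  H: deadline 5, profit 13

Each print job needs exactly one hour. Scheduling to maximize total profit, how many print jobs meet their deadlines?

Sort by profit descending; place each in the latest free slot ≤ its deadline.
Profit order: D=62 G=44 E=40 F=33 A=28 C=24 B=21 H=13
Assign: D→slot 5, G→slot 4, E→slot 3, F→slot 2, A→slot 1, C skipped, B skipped, H skipped.
Slots: [1:A] [2:F] [3:E] [4:G] [5:D]
5 of 8 scheduled.

5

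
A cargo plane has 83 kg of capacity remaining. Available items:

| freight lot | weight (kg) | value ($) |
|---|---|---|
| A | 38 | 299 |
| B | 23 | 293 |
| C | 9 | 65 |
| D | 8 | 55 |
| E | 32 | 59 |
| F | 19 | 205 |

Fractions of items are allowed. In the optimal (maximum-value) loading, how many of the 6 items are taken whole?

Greedy by value/weight ratio, highest first.
Ratios (sorted): B 12.74, F 10.79, A 7.87, C 7.22, D 6.88, E 1.84
take B (23 @ 293); take F (19 @ 205); take A (38 @ 299); take 3/9 of C → 21.67. Capacity used 83/83.
3 item(s) taken whole; one partial (take 3/9 of C).

3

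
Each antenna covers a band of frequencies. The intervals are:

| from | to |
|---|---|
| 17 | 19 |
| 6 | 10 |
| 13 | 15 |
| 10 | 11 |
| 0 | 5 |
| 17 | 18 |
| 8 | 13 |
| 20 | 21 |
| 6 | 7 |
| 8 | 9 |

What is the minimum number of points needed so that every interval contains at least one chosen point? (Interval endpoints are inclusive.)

Sort by right endpoint; whenever an interval is uncovered, place a point at its right end.
By right end: [0,5]  [6,7]  [8,9]  [6,10]  [10,11]  [8,13]  [13,15]  [17,18]  [17,19]  [20,21]
[0,5] uncovered → point at 5; [6,7] uncovered → point at 7; [8,9] uncovered → point at 9; [10,11] uncovered → point at 11; [13,15] uncovered → point at 15; [17,18] uncovered → point at 18; [20,21] uncovered → point at 21.
Points: 5, 7, 9, 11, 15, 18, 21 (7 total).

7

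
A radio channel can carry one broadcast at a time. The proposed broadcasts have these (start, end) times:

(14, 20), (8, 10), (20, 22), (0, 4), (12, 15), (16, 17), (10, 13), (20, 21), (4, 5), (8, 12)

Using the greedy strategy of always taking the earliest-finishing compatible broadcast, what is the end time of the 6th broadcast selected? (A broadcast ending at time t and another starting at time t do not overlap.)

21

By end time: (0,4), (4,5), (8,10), (8,12), (10,13), (12,15), (16,17), (14,20), (20,21), (20,22).
Pick (0,4); next start ≥ 4 → (4,5); next start ≥ 5 → (8,10); next start ≥ 10 → (10,13); next start ≥ 13 → (16,17); next start ≥ 17 → (20,21).
Selected: (0,4) (4,5) (8,10) (10,13) (16,17) (20,21)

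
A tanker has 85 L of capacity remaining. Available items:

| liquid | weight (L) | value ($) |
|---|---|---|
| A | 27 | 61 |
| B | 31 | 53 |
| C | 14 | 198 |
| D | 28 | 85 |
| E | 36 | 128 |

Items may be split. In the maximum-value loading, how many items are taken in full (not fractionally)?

Sort by value per unit weight and fill in that order.
Order: C (198/14=14.14) > E (128/36=3.56) > D (85/28=3.04) > A (61/27=2.26) > B (53/31=1.71)
Fill: take C (14 @ 198) → take E (36 @ 128) → take D (28 @ 85) → take 7/27 of A → 15.81; 85/85 used.
3 item(s) taken whole; one partial (take 7/27 of A).

3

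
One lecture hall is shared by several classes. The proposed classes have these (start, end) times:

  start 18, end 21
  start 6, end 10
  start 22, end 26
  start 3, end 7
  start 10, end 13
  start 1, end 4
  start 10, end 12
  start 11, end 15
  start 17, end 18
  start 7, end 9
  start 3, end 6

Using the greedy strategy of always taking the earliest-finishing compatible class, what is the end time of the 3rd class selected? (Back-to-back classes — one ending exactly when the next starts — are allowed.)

12

Sorted by end: (1,4)  (3,6)  (3,7)  (7,9)  (6,10)  (10,12)  (10,13)  (11,15)  (17,18)  (18,21)  (22,26)
take (1,4); skip (3,6); take (7,9); take (10,12); take (17,18); take (18,21); take (22,26).
Selected: (1,4) (7,9) (10,12) (17,18) (18,21) (22,26)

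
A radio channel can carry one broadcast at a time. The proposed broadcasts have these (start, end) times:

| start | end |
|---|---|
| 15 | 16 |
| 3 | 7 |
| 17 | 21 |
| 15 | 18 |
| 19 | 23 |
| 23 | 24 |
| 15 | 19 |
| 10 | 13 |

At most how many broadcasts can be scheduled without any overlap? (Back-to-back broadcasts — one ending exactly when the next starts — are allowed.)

5

Order by finish time; keep every interval that doesn't clash with the previous kept one.
Sorted by end: (3,7)  (10,13)  (15,16)  (15,18)  (15,19)  (17,21)  (19,23)  (23,24)
take (3,7); take (10,13); take (15,16); take (17,21); skip (19,23); take (23,24).
Selected 5 broadcasts.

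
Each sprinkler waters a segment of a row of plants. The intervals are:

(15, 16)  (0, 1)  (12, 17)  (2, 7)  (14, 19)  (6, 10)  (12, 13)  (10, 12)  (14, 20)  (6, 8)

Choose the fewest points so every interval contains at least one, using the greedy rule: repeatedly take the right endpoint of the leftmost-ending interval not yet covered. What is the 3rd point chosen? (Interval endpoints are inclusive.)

12

Sorted: [0,1] [2,7] [6,8] [6,10] [10,12] [12,13] [15,16] [12,17] [14,19] [14,20]
{[0,1]} hit by 1; {[2,7],[6,8],[6,10]} hit by 7; {[10,12],[12,13]} hit by 12; {[15,16],[12,17],[14,19],[14,20]} hit by 16.
Points: 1, 7, 12, 16 (4 total).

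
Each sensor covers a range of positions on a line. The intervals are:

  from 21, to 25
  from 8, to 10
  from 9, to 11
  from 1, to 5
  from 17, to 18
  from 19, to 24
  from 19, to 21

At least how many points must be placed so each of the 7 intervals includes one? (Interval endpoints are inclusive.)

Sorted: [1,5] [8,10] [9,11] [17,18] [19,21] [19,24] [21,25]
{[1,5]} hit by 5; {[8,10],[9,11]} hit by 10; {[17,18]} hit by 18; {[19,21],[19,24],[21,25]} hit by 21.
Points: 5, 10, 18, 21 (4 total).

4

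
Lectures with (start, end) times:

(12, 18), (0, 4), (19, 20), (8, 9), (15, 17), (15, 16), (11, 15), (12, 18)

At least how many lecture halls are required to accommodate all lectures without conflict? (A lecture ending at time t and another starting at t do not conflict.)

Count concurrent intervals with a sweep; the peak is the room count.
Events (time:±→running): 0:+→1 4:-→0 8:+→1 9:-→0 11:+→1 12:+→2 12:+→3 15:-→2 15:+→3 15:+→4 … peak 4.

4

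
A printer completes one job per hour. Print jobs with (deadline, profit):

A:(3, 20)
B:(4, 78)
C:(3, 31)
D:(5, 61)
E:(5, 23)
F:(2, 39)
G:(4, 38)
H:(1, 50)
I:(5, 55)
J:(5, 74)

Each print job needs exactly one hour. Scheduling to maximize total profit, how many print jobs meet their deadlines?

5

Profit order: B=78 J=74 D=61 I=55 H=50 F=39 G=38 C=31 E=23 A=20
Assign: B→slot 4, J→slot 5, D→slot 3, I→slot 2, H→slot 1, F skipped, G skipped, C skipped, E skipped, A skipped.
Slots: [1:H] [2:I] [3:D] [4:B] [5:J]
5 of 10 scheduled.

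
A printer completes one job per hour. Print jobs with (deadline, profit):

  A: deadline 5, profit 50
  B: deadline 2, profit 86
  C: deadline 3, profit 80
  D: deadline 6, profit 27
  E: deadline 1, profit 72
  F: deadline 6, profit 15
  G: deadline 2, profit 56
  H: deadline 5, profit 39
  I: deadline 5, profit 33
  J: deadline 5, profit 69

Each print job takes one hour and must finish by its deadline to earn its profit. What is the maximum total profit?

Take jobs in profit order; each goes to the latest open slot no later than its deadline.
By profit: B(d2,86), C(d3,80), E(d1,72), J(d5,69), G(d2,56), A(d5,50), H(d5,39), I(d5,33), D(d6,27), F(d6,15)
B→slot 2; C→slot 3; E→slot 1; J→slot 5; G skipped; A→slot 4; H skipped; I skipped; D→slot 6; F skipped.
Profit = 72 + 86 + 80 + 50 + 69 + 27 = 384

384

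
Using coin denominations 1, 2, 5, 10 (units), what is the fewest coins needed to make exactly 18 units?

4

Greedy: take as many of the largest coin as possible, then repeat with the remainder.
18 = 1×10 + 1×5 + 1×2 + 1×1
Total coins = 1 + 1 + 1 + 1 = 4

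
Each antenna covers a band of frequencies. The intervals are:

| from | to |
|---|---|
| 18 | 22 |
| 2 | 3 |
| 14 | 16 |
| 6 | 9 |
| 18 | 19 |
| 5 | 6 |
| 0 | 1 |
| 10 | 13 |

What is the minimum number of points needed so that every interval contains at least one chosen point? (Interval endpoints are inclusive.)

By right end: [0,1]  [2,3]  [5,6]  [6,9]  [10,13]  [14,16]  [18,19]  [18,22]
[0,1] uncovered → point at 1; [2,3] uncovered → point at 3; [5,6] uncovered → point at 6; [10,13] uncovered → point at 13; [14,16] uncovered → point at 16; [18,19] uncovered → point at 19.
Points: 1, 3, 6, 13, 16, 19 (6 total).

6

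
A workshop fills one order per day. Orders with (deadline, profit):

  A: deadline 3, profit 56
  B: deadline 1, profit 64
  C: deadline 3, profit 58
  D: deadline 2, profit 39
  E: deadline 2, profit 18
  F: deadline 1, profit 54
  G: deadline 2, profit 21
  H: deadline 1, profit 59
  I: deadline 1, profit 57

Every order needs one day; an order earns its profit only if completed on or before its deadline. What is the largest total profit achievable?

178

Sort by profit descending; place each in the latest free slot ≤ its deadline.
Profit order: B=64 H=59 C=58 I=57 A=56 F=54 D=39 G=21 E=18
Assign: B→slot 1, H skipped, C→slot 3, I skipped, A→slot 2, F skipped, D skipped, G skipped, E skipped.
Slots: [1:B] [2:A] [3:C]
Profit = 64 + 56 + 58 = 178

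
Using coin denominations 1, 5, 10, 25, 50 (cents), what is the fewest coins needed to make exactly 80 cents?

80 = 1×50 + 1×25 + 1×5
Total coins = 1 + 1 + 1 = 3

3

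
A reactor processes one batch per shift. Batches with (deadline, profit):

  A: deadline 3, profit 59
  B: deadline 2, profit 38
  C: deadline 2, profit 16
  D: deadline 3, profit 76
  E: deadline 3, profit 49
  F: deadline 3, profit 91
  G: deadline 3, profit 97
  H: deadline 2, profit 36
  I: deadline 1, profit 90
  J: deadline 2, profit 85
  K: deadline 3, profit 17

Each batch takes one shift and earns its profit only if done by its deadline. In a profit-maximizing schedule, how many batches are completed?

Take jobs in profit order; each goes to the latest open slot no later than its deadline.
Profit order: G=97 F=91 I=90 J=85 D=76 A=59 E=49 B=38 H=36 K=17 C=16
Assign: G→slot 3, F→slot 2, I→slot 1, J skipped, D skipped, A skipped, E skipped, B skipped, H skipped, K skipped, C skipped.
Slots: [1:I] [2:F] [3:G]
3 of 11 scheduled.

3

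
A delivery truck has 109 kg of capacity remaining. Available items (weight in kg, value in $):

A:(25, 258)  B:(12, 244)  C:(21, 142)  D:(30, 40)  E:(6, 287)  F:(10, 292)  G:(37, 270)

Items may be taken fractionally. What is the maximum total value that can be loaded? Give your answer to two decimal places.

1479.48

Greedy by value/weight ratio, highest first.
Order: E (287/6=47.83) > F (292/10=29.20) > B (244/12=20.33) > A (258/25=10.32) > G (270/37=7.30) > C (142/21=6.76) > D (40/30=1.33)
Fill: take E (6 @ 287) → take F (10 @ 292) → take B (12 @ 244) → take A (25 @ 258) → take G (37 @ 270) → take 19/21 of C → 128.48; 109/109 used.
Total value = 1479.48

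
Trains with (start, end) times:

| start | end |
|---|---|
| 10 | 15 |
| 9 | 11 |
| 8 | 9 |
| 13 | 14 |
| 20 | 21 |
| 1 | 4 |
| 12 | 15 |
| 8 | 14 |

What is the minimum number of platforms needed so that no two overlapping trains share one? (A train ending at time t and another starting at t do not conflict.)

Count concurrent intervals with a sweep; the peak is the room count.
starts: [1, 8, 8, 9, 10, 12, 13, 20]
ends:   [4, 9, 11, 14, 14, 15, 15, 21]
s1→1 e4→0 s8→1 s8→2 e9→1 s9→2 s10→3 e11→2 s12→3 s13→4  — peak 4.

4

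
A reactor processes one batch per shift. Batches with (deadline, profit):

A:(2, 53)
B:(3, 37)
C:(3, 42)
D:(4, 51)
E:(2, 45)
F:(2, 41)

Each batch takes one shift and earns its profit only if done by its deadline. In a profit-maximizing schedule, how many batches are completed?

4

By profit: A(d2,53), D(d4,51), E(d2,45), C(d3,42), F(d2,41), B(d3,37)
A→slot 2; D→slot 4; E→slot 1; C→slot 3; F skipped; B skipped.
4 of 6 scheduled.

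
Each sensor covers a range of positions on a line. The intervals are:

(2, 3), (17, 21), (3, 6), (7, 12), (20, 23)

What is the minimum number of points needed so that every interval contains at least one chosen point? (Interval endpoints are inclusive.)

Sorted: [2,3] [3,6] [7,12] [17,21] [20,23]
{[2,3],[3,6]} hit by 3; {[7,12]} hit by 12; {[17,21],[20,23]} hit by 21.
Points: 3, 12, 21 (3 total).

3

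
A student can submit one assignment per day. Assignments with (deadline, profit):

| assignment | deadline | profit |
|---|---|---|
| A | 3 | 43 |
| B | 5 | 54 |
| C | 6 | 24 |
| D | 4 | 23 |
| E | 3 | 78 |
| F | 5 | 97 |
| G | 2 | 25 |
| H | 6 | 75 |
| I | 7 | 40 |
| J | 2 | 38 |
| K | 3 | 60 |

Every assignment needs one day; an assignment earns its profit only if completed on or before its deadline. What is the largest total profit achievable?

Profit order: F=97 E=78 H=75 K=60 B=54 A=43 I=40 J=38 G=25 C=24 D=23
Assign: F→slot 5, E→slot 3, H→slot 6, K→slot 2, B→slot 4, A→slot 1, I→slot 7, J skipped, G skipped, C skipped, D skipped.
Slots: [1:A] [2:K] [3:E] [4:B] [5:F] [6:H] [7:I]
Profit = 43 + 60 + 78 + 54 + 97 + 75 + 40 = 447

447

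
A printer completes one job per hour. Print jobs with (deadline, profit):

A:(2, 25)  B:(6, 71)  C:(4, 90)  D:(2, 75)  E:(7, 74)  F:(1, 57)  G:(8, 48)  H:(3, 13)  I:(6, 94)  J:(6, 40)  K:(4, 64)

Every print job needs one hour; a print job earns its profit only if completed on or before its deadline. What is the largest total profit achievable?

573

Profit order: I=94 C=90 D=75 E=74 B=71 K=64 F=57 G=48 J=40 A=25 H=13
Assign: I→slot 6, C→slot 4, D→slot 2, E→slot 7, B→slot 5, K→slot 3, F→slot 1, G→slot 8, J skipped, A skipped, H skipped.
Slots: [1:F] [2:D] [3:K] [4:C] [5:B] [6:I] [7:E] [8:G]
Profit = 57 + 75 + 64 + 90 + 71 + 94 + 74 + 48 = 573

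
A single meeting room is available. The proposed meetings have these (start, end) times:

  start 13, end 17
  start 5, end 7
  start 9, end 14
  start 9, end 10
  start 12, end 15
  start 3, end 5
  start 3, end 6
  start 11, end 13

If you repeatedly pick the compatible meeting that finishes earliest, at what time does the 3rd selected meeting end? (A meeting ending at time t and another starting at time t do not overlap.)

10

Greedy by earliest finish: after sorting by end time, pick each interval compatible with the last pick.
By end time: (3,5), (3,6), (5,7), (9,10), (11,13), (9,14), (12,15), (13,17).
Pick (3,5); next start ≥ 5 → (5,7); next start ≥ 7 → (9,10); next start ≥ 10 → (11,13); next start ≥ 13 → (13,17).
Selected: (3,5) (5,7) (9,10) (11,13) (13,17)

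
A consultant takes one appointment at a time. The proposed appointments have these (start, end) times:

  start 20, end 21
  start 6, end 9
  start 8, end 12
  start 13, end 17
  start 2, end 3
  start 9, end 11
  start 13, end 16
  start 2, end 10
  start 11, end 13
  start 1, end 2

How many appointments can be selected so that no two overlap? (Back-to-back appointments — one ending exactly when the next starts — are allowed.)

7

Sort by end time and greedily take each interval whose start is ≥ the last chosen end.
Sorted by end: (1,2)  (2,3)  (6,9)  (2,10)  (9,11)  (8,12)  (11,13)  (13,16)  (13,17)  (20,21)
take (1,2); take (2,3); take (6,9); take (9,11); skip (8,12); take (11,13); take (13,16); take (20,21).
Selected 7 appointments.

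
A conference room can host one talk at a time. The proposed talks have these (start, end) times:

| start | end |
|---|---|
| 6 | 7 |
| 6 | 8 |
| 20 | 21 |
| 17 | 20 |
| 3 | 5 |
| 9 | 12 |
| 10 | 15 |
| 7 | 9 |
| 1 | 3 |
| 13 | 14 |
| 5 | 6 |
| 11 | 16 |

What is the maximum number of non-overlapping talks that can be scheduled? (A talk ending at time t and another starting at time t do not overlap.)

By end time: (1,3), (3,5), (5,6), (6,7), (6,8), (7,9), (9,12), (13,14), (10,15), (11,16), (17,20), (20,21).
Pick (1,3); next start ≥ 3 → (3,5); next start ≥ 5 → (5,6); next start ≥ 6 → (6,7); next start ≥ 7 → (7,9); next start ≥ 9 → (9,12); next start ≥ 12 → (13,14); next start ≥ 14 → (17,20); next start ≥ 20 → (20,21).
Selected 9 talks.

9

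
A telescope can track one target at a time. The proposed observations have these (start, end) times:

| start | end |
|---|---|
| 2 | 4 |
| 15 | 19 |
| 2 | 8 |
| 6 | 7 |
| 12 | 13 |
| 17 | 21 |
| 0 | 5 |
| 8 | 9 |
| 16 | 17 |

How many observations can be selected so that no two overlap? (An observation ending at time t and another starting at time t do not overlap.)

Order by finish time; keep every interval that doesn't clash with the previous kept one.
Sorted by end: (2,4)  (0,5)  (6,7)  (2,8)  (8,9)  (12,13)  (16,17)  (15,19)  (17,21)
take (2,4); take (6,7); take (8,9); take (12,13); take (16,17); take (17,21).
Selected 6 observations.

6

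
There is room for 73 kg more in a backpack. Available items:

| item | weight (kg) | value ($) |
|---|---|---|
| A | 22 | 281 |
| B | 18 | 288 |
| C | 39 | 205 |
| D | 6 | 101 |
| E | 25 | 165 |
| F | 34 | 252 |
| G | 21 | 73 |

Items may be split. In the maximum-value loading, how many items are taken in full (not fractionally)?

Greedy by value/weight ratio, highest first.
Order: D (101/6=16.83) > B (288/18=16.00) > A (281/22=12.77) > F (252/34=7.41) > E (165/25=6.60) > C (205/39=5.26) > G (73/21=3.48)
Fill: take D (6 @ 101) → take B (18 @ 288) → take A (22 @ 281) → take 27/34 of F → 200.12; 73/73 used.
3 item(s) taken whole; one partial (take 27/34 of F).

3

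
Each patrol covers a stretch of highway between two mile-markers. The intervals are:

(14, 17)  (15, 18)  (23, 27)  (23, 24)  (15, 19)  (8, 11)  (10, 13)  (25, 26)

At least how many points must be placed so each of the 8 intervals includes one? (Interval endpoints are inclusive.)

4

By right end: [8,11]  [10,13]  [14,17]  [15,18]  [15,19]  [23,24]  [25,26]  [23,27]
[8,11] uncovered → point at 11; [14,17] uncovered → point at 17; [23,24] uncovered → point at 24; [25,26] uncovered → point at 26.
Points: 11, 17, 24, 26 (4 total).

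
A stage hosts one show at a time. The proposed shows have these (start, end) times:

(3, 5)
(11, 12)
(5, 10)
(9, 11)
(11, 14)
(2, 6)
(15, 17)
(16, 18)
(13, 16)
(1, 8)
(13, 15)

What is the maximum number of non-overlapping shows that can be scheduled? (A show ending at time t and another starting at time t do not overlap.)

5

Greedy by earliest finish: after sorting by end time, pick each interval compatible with the last pick.
By end time: (3,5), (2,6), (1,8), (5,10), (9,11), (11,12), (11,14), (13,15), (13,16), (15,17), (16,18).
Pick (3,5); next start ≥ 5 → (5,10); next start ≥ 10 → (11,12); next start ≥ 12 → (13,15); next start ≥ 15 → (15,17).
Selected 5 shows.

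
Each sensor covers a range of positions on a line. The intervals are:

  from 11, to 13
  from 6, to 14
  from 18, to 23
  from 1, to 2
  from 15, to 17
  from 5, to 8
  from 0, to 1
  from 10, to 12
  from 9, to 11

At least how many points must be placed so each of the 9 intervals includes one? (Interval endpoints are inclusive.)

5

Sorted: [0,1] [1,2] [5,8] [9,11] [10,12] [11,13] [6,14] [15,17] [18,23]
{[0,1],[1,2]} hit by 1; {[5,8]} hit by 8; {[9,11],[10,12],[11,13],[6,14]} hit by 11; {[15,17]} hit by 17; {[18,23]} hit by 23.
Points: 1, 8, 11, 17, 23 (5 total).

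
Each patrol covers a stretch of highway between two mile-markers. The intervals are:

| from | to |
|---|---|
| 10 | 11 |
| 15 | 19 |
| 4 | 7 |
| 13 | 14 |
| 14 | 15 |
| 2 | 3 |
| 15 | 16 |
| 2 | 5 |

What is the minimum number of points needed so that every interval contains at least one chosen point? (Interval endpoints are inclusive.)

5

Process intervals by earliest right end; each time one isn't hit yet, stab at its right endpoint.
Sorted: [2,3] [2,5] [4,7] [10,11] [13,14] [14,15] [15,16] [15,19]
{[2,3],[2,5]} hit by 3; {[4,7]} hit by 7; {[10,11]} hit by 11; {[13,14],[14,15]} hit by 14; {[15,16],[15,19]} hit by 16.
Points: 3, 7, 11, 14, 16 (5 total).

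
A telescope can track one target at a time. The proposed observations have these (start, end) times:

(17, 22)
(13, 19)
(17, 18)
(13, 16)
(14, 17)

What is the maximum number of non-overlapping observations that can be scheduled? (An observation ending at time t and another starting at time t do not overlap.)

Sorted by end: (13,16)  (14,17)  (17,18)  (13,19)  (17,22)
take (13,16); take (17,18); skip (13,19).
Selected 2 observations.

2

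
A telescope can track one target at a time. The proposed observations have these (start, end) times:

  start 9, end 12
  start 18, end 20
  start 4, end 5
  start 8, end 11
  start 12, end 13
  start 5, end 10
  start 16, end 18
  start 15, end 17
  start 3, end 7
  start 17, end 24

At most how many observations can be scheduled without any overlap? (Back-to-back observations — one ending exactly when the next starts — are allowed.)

5

Sorted by end: (4,5)  (3,7)  (5,10)  (8,11)  (9,12)  (12,13)  (15,17)  (16,18)  (18,20)  (17,24)
take (4,5); take (5,10); take (12,13); take (15,17); take (18,20); skip (17,24).
Selected 5 observations.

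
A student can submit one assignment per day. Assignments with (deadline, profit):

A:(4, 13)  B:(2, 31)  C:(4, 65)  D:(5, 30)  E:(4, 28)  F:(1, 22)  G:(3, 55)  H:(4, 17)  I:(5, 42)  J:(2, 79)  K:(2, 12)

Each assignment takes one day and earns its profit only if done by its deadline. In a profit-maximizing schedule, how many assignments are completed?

5

Profit order: J=79 C=65 G=55 I=42 B=31 D=30 E=28 F=22 H=17 A=13 K=12
Assign: J→slot 2, C→slot 4, G→slot 3, I→slot 5, B→slot 1, D skipped, E skipped, F skipped, H skipped, A skipped, K skipped.
Slots: [1:B] [2:J] [3:G] [4:C] [5:I]
5 of 11 scheduled.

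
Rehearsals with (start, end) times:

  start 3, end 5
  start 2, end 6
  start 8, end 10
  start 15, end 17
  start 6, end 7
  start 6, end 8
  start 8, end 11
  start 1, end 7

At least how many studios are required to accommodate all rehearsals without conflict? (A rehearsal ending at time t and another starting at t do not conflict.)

3

Count concurrent intervals with a sweep; the peak is the room count.
starts: [1, 2, 3, 6, 6, 8, 8, 15]
ends:   [5, 6, 7, 7, 8, 10, 11, 17]
s1→1 s2→2 s3→3  — peak 3.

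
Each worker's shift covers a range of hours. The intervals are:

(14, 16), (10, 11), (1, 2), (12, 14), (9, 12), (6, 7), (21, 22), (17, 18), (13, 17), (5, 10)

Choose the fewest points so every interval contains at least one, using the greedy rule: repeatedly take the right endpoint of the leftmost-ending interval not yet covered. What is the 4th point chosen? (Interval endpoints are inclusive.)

Sort by right endpoint; whenever an interval is uncovered, place a point at its right end.
By right end: [1,2]  [6,7]  [5,10]  [10,11]  [9,12]  [12,14]  [14,16]  [13,17]  [17,18]  [21,22]
[1,2] uncovered → point at 2; [6,7] uncovered → point at 7; [10,11] uncovered → point at 11; [12,14] uncovered → point at 14; [17,18] uncovered → point at 18; [21,22] uncovered → point at 22.
Points: 2, 7, 11, 14, 18, 22 (6 total).

14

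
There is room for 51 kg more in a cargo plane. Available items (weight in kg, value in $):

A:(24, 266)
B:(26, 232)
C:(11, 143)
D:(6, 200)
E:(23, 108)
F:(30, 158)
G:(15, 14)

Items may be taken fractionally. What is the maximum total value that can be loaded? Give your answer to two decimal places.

Ratios (sorted): D 33.33, C 13.00, A 11.08, B 8.92, F 5.27, E 4.70, G 0.93
take D (6 @ 200); take C (11 @ 143); take A (24 @ 266); take 10/26 of B → 89.23. Capacity used 51/51.
Total value = 698.23

698.23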